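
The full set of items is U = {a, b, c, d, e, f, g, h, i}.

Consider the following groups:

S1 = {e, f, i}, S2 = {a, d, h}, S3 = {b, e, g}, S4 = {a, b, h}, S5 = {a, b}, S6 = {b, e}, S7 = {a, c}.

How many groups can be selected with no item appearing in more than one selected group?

2

S1, S2 are pairwise disjoint (S1={e,f,i}; S2={a,d,h}).
Every remaining group overlaps one of these, and no 3 of the listed groups are pairwise disjoint, so 2 is the maximum.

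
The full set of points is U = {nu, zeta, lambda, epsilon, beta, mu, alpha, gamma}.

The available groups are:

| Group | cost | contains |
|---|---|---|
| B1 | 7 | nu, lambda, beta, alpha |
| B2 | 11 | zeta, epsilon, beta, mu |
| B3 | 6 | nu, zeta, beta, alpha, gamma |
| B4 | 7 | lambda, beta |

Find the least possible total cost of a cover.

24

B1, B2, B3 together cover every point (B1 ∪ B2 ∪ B3 = {nu, zeta, lambda, epsilon, beta, mu, alpha, gamma}); total cost 7 + 11 + 6 = 24.
No covering selection has total cost below 24.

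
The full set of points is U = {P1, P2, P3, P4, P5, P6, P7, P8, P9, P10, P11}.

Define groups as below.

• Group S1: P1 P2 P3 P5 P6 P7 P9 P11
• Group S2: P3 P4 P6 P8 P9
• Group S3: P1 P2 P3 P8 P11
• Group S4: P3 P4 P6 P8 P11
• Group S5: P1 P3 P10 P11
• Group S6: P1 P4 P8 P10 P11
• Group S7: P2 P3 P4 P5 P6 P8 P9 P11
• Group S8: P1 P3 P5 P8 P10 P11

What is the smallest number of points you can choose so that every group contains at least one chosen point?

The 2 points {P9, P11} hit every group.
No single point lies in every group, so at least 2 are needed and 2 is optimal.

2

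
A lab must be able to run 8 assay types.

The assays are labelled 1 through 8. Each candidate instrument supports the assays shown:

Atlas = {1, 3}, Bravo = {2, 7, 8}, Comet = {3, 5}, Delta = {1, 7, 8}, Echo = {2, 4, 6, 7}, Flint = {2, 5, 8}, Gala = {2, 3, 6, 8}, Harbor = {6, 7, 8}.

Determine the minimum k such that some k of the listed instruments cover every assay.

3

Comet and Delta and Echo together: Comet ∪ Delta ∪ Echo = {1, 2, 3, 4, 5, 6, 7, 8} — every assay is covered.
Only Echo contains 4, so Echo is forced; the remaining 4 assays need at least 2 more instruments (each remaining instrument adds at most 2) — so at least 3 instruments are needed, and 3 is optimal.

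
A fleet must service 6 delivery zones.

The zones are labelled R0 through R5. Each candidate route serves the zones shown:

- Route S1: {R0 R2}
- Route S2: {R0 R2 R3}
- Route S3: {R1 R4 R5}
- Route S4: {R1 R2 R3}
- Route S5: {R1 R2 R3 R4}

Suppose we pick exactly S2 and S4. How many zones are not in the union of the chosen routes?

Union of S2, S4 = {R0, R1, R2, R3}.
Not covered: R4, R5 — 2 zones.

2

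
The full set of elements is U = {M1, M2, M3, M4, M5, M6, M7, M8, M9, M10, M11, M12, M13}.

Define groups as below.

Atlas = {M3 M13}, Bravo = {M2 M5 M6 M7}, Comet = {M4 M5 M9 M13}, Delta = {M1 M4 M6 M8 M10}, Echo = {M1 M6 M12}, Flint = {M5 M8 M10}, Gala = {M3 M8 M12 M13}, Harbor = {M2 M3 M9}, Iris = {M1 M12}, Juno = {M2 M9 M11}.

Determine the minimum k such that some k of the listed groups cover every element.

4

Take {Bravo, Delta, Gala, Juno}. Their union is {M1, M2, M3, M4, M5, M6, M7, M8, M9, M10, M11, M12, M13}, which is all 13 elements.
Only Bravo contains M7, so Bravo is forced; the remaining 9 elements need at least 3 more groups (each remaining group adds at most 4) — so at least 4 groups are needed, and 4 is optimal.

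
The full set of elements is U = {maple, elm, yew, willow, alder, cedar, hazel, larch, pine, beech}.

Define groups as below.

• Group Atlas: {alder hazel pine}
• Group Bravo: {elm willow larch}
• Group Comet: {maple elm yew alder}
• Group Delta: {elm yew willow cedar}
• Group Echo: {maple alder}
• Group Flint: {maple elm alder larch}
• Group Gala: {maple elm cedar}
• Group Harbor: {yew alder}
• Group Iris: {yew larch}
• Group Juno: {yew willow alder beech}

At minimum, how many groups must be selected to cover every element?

Take {Atlas, Delta, Flint, Juno}. Their union is {maple, elm, yew, willow, alder, cedar, hazel, larch, pine, beech}, which is all 10 elements.
No 3 of the 10 groups cover everything (all 120 combinations miss at least one element), so 4 is optimal.

4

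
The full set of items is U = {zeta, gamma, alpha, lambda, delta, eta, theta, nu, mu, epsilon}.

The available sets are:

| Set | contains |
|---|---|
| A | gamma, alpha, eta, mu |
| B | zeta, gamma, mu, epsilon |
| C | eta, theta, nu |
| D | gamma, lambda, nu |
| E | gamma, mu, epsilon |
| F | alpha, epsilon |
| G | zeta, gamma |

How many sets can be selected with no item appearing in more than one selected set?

C, F, G are pairwise disjoint (C={eta,theta,nu}; F={alpha,epsilon}; G={zeta,gamma}).
Every remaining set overlaps one of these, and no 4 of the listed sets are pairwise disjoint, so 3 is the maximum.

3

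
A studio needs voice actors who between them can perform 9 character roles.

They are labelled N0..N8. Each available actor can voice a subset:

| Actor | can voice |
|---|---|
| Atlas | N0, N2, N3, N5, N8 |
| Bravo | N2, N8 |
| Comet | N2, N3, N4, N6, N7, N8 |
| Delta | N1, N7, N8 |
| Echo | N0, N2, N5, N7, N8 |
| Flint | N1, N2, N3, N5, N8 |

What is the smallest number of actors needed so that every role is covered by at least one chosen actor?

Atlas and Comet and Delta together: Atlas ∪ Comet ∪ Delta = {N0, N1, N2, N3, N4, N5, N6, N7, N8} — every role is covered.
Only Comet contains N4, so Comet is forced; the remaining 3 roles need at least 2 more actors (each remaining actor adds at most 2) — so at least 3 actors are needed, and 3 is optimal.

3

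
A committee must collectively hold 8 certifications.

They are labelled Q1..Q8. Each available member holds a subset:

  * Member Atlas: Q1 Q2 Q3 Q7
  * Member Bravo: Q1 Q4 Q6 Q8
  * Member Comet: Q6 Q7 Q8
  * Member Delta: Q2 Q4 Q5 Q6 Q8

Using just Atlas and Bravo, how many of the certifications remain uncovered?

Union of Atlas, Bravo = {Q1, Q2, Q3, Q4, Q6, Q7, Q8}.
Not covered: Q5 — 1 certification.

1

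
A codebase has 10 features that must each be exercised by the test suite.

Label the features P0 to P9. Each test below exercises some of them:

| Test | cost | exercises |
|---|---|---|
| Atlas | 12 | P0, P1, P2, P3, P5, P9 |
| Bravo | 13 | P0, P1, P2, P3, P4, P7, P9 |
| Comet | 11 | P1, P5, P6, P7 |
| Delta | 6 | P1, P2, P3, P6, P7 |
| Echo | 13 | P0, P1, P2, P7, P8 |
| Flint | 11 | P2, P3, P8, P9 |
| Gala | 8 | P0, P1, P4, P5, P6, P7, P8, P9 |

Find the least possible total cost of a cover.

14

Delta, Gala together cover every feature (Delta ∪ Gala = {P0, P1, P2, P3, P4, P5, P6, P7, P8, P9}); total cost 6 + 8 = 14.
No covering selection has total cost below 14.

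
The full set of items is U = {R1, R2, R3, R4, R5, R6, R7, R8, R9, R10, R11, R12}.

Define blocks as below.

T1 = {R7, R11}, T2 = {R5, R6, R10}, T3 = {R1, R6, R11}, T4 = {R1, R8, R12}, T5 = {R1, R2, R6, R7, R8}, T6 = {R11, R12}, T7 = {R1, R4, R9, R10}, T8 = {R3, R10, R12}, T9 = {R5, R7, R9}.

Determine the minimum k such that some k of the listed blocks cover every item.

5

T1, T5, T7, T8, and T9 cover everything between them: the union {R1, R2, R3, R4, R5, R6, R7, R8, R9, R10, R11, R12} is all of U.
No 4 of the 9 blocks cover everything (all 126 combinations miss at least one item), so 5 is optimal.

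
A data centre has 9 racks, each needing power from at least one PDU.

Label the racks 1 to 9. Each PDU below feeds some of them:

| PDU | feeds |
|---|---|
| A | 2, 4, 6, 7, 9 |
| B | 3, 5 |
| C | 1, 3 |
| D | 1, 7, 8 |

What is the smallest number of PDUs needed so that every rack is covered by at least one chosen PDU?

A and B and D together: A ∪ B ∪ D = {1, 2, 3, 4, 5, 6, 7, 8, 9} — every rack is covered.
Only A contains 2, so A is forced; the remaining 4 racks need at least 2 more PDUs (each remaining PDU adds at most 2) — so at least 3 PDUs are needed, and 3 is optimal.

3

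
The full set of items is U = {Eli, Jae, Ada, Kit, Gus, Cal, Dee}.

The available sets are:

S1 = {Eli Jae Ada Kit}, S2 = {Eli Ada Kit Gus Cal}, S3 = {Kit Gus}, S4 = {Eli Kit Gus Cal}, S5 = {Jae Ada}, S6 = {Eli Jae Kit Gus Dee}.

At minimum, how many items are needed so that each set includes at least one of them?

Take H = {Jae, Kit}. Each listed set contains at least one of these, so H is a hitting set of size 2.
The sets S4, S5 are pairwise disjoint, so any hitting set needs a separate item for each — at least 2. Hence 2 is optimal.

2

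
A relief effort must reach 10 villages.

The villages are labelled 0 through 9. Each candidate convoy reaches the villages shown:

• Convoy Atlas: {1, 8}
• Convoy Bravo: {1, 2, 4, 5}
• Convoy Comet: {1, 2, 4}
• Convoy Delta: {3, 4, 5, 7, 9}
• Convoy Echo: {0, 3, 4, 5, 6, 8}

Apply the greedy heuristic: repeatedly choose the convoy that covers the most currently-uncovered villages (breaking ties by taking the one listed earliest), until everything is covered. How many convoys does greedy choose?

Greedy: pick Echo (covers 6 new) → pick Bravo (covers 2 new) → pick Delta (covers 2 new). Total picks: 3.

3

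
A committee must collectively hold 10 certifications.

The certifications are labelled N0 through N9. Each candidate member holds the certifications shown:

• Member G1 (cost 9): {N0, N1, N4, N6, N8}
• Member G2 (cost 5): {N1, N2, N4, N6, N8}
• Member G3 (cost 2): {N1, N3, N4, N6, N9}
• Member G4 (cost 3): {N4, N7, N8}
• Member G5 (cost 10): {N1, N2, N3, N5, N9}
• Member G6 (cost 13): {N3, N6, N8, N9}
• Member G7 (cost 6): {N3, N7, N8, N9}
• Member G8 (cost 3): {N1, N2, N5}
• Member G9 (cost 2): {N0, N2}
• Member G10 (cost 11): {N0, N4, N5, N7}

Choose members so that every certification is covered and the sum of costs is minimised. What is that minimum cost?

10

G3, G4, G8, G9 together cover every certification (G3 ∪ G4 ∪ G8 ∪ G9 = {N0, N1, N2, N3, N4, N5, N6, N7, N8, N9}); total cost 2 + 3 + 3 + 2 = 10.
No covering selection has total cost below 10.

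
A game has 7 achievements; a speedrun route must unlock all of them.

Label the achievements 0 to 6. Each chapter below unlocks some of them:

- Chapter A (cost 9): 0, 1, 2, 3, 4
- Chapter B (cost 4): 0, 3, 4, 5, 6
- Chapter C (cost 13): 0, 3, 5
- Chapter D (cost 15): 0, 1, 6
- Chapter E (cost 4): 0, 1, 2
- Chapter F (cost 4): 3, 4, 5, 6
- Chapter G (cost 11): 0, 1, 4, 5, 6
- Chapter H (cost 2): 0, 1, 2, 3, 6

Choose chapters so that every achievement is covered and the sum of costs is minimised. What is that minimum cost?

6

F, H together cover every achievement (F ∪ H = {0, 1, 2, 3, 4, 5, 6}); total cost 4 + 2 = 6.
No covering selection has total cost below 6.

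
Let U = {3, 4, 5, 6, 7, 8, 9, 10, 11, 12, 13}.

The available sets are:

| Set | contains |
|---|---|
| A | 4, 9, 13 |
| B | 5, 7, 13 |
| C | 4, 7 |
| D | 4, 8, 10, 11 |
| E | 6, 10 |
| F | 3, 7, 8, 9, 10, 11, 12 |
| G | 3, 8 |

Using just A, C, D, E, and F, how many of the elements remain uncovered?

Union of A, C, D, E, F = {3, 4, 6, 7, 8, 9, 10, 11, 12, 13}.
Not covered: 5 — 1 element.

1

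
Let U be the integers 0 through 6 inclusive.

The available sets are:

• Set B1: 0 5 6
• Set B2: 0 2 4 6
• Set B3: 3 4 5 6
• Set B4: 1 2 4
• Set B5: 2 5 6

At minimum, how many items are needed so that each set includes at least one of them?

H = {2, 6} meets every set (each contains at least one member of H), and |H| = 2.
The sets B1, B4 are pairwise disjoint, so any hitting set needs a separate item for each — at least 2. Hence 2 is optimal.

2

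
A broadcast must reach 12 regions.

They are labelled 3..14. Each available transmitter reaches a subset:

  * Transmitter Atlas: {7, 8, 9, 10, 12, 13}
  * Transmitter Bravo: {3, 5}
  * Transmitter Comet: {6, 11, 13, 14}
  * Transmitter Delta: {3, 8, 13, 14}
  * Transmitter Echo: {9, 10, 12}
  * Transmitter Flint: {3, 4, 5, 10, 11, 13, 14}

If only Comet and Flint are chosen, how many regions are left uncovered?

4

Union of Comet, Flint = {3, 4, 5, 6, 10, 11, 13, 14}.
Not covered: 7, 8, 9, 12 — 4 regions.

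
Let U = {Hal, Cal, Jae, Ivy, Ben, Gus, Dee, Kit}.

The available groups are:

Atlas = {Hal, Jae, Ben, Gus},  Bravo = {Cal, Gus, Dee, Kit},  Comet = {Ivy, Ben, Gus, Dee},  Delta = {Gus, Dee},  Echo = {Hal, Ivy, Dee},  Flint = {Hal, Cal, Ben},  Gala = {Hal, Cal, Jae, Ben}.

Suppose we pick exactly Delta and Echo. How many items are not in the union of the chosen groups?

4

Union of Delta, Echo = {Hal, Ivy, Gus, Dee}.
Not covered: Cal, Jae, Ben, Kit — 4 items.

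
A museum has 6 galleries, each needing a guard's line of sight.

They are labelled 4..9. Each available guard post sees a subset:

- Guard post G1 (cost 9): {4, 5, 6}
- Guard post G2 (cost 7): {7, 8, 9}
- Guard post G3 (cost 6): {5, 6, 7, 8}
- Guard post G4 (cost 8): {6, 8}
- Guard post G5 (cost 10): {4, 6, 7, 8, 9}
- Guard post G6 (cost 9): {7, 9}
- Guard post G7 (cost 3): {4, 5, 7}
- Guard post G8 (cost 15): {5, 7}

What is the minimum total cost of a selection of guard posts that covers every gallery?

G5, G7 together cover every gallery (G5 ∪ G7 = {4, 5, 6, 7, 8, 9}); total cost 10 + 3 = 13.
The greedy pick G7, G3, G2 costs 16; no covering selection beats 13.

13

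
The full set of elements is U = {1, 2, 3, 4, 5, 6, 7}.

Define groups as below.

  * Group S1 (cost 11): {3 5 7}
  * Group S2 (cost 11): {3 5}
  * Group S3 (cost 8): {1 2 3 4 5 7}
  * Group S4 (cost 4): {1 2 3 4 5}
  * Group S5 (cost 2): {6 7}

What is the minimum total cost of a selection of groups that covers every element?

S4, S5 together cover every element (S4 ∪ S5 = {1, 2, 3, 4, 5, 6, 7}); total cost 4 + 2 = 6.
No covering selection has total cost below 6.

6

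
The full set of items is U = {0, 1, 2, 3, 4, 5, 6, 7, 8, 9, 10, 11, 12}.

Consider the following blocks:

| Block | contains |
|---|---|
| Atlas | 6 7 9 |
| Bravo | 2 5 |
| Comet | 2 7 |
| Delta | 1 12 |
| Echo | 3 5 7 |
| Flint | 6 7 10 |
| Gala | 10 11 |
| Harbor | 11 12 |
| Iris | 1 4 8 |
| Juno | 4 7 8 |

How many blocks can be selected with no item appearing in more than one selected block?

4

Bravo, Flint, Harbor, Iris are pairwise disjoint (Bravo={2,5}; Flint={6,7,10}; Harbor={11,12}; Iris={1,4,8}).
Every remaining block overlaps one of these, and no 5 of the listed blocks are pairwise disjoint, so 4 is the maximum.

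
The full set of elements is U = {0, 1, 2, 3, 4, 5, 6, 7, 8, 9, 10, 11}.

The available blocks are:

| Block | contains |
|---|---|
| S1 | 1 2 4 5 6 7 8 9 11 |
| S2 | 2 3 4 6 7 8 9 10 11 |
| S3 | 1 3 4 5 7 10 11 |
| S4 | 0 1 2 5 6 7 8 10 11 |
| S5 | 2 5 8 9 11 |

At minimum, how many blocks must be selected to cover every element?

Take {S2, S4}. Their union is {0, 1, 2, 3, 4, 5, 6, 7, 8, 9, 10, 11}, which is all 12 elements.
No single block has all 12 elements (the largest, S1, has 9), so 2 is optimal.

2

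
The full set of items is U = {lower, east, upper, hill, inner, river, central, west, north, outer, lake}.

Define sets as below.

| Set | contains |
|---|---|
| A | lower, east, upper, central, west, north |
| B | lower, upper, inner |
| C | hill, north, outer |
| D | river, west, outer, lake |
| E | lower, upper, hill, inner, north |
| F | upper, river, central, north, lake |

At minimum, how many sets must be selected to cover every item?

3

A and D and E together: A ∪ D ∪ E = {lower, east, upper, hill, inner, river, central, west, north, outer, lake} — every item is covered.
Only A contains east, so A is forced; the remaining 5 items need at least 2 more sets (each remaining set adds at most 3) — so at least 3 sets are needed, and 3 is optimal.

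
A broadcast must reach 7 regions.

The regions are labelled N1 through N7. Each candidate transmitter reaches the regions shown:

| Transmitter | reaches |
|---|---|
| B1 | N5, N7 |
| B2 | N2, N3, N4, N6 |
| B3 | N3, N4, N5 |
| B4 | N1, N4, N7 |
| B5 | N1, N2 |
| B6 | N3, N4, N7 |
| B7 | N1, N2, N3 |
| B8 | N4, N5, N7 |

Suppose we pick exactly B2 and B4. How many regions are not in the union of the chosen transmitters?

Union of B2, B4 = {N1, N2, N3, N4, N6, N7}.
Not covered: N5 — 1 region.

1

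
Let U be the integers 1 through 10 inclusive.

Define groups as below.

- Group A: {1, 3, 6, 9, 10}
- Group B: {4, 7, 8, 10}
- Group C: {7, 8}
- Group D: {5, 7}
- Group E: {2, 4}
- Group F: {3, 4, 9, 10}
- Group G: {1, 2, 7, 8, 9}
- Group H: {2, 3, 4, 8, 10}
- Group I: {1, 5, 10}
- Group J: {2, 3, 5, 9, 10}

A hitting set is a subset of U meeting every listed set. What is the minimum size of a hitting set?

3

T = {4, 7, 10} meets every group (each contains at least one member of T), and |T| = 3.
The groups C, E, I are pairwise disjoint, so any hitting set needs a separate element for each — at least 3. Hence 3 is optimal.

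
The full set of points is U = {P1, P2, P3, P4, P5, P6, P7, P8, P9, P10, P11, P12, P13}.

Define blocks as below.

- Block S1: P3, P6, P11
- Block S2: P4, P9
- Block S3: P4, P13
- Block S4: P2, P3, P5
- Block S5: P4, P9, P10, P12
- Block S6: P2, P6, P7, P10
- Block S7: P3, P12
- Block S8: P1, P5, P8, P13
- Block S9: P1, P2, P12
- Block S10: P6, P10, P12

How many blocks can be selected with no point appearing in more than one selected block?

S2, S6, S7, S8 are pairwise disjoint (S2={P4,P9}; S6={P2,P6,P7,P10}; S7={P3,P12}; S8={P1,P5,P8,P13}).
Every remaining block overlaps one of these, and no 5 of the listed blocks are pairwise disjoint, so 4 is the maximum.

4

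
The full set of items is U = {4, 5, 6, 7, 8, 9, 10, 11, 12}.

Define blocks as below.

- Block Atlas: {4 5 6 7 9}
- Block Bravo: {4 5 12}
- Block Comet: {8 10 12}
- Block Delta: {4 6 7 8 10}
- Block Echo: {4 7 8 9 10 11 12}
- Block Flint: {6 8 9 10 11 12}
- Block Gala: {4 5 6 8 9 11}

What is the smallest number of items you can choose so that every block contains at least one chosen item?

The 2 items {6, 12} hit every block.
The blocks Atlas, Comet are pairwise disjoint, so any hitting set needs a separate item for each — at least 2. Hence 2 is optimal.

2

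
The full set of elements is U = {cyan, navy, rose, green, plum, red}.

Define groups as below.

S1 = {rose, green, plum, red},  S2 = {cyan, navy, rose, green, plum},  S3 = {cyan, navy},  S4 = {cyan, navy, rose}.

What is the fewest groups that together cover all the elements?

2

Take {S1, S4}. Their union is {cyan, navy, rose, green, plum, red}, which is all 6 elements.
No single group has all 6 elements (the largest, S2, has 5), so 2 is optimal.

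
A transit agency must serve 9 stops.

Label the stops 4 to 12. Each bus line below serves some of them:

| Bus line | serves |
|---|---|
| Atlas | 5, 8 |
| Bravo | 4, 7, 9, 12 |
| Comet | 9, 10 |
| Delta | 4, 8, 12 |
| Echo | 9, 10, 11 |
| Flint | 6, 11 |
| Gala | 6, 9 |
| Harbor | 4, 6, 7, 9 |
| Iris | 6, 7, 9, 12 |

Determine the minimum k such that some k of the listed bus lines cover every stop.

4

Atlas and Bravo and Comet and Flint together: Atlas ∪ Bravo ∪ Comet ∪ Flint = {4, 5, 6, 7, 8, 9, 10, 11, 12} — every stop is covered.
No 3 of the 9 bus lines cover everything (all 84 combinations miss at least one stop), so 4 is optimal.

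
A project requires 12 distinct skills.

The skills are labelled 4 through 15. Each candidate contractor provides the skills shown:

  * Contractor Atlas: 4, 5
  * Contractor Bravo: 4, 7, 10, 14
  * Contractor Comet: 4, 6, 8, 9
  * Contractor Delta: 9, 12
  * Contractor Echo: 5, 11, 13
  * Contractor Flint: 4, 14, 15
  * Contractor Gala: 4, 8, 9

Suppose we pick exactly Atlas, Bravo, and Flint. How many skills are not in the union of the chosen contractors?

Union of Atlas, Bravo, Flint = {4, 5, 7, 10, 14, 15}.
Not covered: 6, 8, 9, 11, 12, 13 — 6 skills.

6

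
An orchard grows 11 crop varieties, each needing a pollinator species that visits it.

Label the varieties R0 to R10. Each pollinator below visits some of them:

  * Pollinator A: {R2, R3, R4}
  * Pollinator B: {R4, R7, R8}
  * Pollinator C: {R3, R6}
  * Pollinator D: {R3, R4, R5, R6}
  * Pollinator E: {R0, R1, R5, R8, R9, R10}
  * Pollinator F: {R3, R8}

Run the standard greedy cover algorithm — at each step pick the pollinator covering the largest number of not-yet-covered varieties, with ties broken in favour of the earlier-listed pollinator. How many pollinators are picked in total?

Greedy: pick E (covers 6 new) → pick A (covers 3 new) → pick B (covers 1 new) → pick C (covers 1 new). Total picks: 4.

4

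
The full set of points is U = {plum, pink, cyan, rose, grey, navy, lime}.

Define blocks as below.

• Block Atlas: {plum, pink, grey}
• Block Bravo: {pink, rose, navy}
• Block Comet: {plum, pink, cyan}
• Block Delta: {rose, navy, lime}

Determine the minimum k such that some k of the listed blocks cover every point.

3

Take {Atlas, Comet, Delta}. Their union is {plum, pink, cyan, rose, grey, navy, lime}, which is all 7 points.
Each block has at most 3 points, and 2·3 = 6 < 7 — so at least 3 blocks are needed, and 3 is optimal.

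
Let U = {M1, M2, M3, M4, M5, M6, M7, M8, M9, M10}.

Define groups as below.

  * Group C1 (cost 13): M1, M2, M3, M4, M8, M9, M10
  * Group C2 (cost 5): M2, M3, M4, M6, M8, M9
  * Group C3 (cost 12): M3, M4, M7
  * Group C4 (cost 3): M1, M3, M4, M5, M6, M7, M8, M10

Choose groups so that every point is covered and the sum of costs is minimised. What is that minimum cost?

8

C2, C4 together cover every point (C2 ∪ C4 = {M1, M2, M3, M4, M5, M6, M7, M8, M9, M10}); total cost 5 + 3 = 8.
No covering selection has total cost below 8.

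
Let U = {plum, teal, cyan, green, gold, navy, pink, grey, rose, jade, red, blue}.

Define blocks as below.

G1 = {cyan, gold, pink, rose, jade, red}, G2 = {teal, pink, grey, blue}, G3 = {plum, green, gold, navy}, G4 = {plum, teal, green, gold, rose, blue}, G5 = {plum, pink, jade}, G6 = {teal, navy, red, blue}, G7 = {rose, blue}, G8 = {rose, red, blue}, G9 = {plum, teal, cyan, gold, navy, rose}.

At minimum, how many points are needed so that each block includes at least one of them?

3

The 3 points {plum, jade, blue} hit every block.
No choice of 2 points meets every block, so 3 is the minimum.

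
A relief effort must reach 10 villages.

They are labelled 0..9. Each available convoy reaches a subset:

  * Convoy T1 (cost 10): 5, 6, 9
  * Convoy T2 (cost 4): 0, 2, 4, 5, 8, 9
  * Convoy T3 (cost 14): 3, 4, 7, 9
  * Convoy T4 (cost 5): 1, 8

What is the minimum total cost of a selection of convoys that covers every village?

T1, T2, T3, T4 together cover every village (T1 ∪ T2 ∪ T3 ∪ T4 = {0, 1, 2, 3, 4, 5, 6, 7, 8, 9}); total cost 10 + 4 + 14 + 5 = 33.
No covering selection has total cost below 33.

33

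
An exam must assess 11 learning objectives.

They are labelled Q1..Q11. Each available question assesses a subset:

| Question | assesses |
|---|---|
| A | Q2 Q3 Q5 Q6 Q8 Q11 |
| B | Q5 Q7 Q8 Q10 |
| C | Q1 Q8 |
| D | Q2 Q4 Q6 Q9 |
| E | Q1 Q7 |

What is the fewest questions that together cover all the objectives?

Take {A, B, C, D}. Their union is {Q1, Q2, Q3, Q4, Q5, Q6, Q7, Q8, Q9, Q10, Q11}, which is all 11 objectives.
Only A contains Q3, so A is forced; the remaining 5 objectives need at least 3 more questions (each remaining question adds at most 2) — so at least 4 questions are needed, and 4 is optimal.

4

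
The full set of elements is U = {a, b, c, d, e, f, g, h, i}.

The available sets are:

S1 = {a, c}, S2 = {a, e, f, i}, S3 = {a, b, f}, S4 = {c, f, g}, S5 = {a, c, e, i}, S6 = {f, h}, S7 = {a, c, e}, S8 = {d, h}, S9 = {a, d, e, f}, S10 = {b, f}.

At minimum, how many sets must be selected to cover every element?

S2 and S4 and S8 and S10 together: S2 ∪ S4 ∪ S8 ∪ S10 = {a, b, c, d, e, f, g, h, i} — every element is covered.
No 3 of the 10 sets cover everything (all 120 combinations miss at least one element), so 4 is optimal.

4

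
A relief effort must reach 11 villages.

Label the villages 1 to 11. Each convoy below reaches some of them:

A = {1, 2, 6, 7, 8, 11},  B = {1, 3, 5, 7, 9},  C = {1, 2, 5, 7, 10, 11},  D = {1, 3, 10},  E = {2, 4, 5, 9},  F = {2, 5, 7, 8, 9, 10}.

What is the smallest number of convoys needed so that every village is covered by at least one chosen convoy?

3

A and D and E together: A ∪ D ∪ E = {1, 2, 3, 4, 5, 6, 7, 8, 9, 10, 11} — every village is covered.
Only E contains 4, so E is forced; the remaining 7 villages need at least 2 more convoys (each remaining convoy adds at most 5) — so at least 3 convoys are needed, and 3 is optimal.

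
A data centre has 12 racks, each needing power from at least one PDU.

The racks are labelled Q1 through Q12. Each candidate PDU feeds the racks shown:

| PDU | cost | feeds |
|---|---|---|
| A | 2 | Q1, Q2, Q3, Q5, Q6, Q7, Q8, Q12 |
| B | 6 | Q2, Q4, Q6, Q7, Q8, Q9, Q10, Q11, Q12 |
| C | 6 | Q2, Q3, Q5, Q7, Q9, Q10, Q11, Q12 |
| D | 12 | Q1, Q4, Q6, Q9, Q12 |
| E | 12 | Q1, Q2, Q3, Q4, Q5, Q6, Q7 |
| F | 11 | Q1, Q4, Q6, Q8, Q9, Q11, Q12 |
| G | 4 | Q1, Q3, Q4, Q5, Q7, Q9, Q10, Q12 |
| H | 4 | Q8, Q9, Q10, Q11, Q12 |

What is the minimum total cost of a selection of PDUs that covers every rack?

A, B together cover every rack (A ∪ B = {Q1, Q2, Q3, Q4, Q5, Q6, Q7, Q8, Q9, Q10, Q11, Q12}); total cost 2 + 6 = 8.
The greedy pick A, G, H costs 10; no covering selection beats 8.

8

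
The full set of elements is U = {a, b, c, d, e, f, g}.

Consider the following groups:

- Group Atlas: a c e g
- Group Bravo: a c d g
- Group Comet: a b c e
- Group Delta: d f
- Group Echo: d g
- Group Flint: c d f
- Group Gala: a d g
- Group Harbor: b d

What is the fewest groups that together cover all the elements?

Comet and Delta and Echo together: Comet ∪ Delta ∪ Echo = {a, b, c, d, e, f, g} — every element is covered.
No 2 of the 8 groups cover everything (all 28 combinations miss at least one element), so 3 is optimal.

3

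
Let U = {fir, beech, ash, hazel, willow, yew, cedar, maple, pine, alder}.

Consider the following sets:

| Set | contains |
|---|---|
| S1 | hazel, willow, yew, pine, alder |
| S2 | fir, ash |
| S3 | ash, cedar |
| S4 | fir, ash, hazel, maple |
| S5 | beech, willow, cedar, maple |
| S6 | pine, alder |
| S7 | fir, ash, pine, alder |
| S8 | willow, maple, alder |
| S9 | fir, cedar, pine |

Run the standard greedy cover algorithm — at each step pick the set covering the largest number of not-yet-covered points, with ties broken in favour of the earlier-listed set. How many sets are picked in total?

Greedy: pick S1 (covers 5 new) → pick S4 (covers 3 new) → pick S5 (covers 2 new). Total picks: 3.

3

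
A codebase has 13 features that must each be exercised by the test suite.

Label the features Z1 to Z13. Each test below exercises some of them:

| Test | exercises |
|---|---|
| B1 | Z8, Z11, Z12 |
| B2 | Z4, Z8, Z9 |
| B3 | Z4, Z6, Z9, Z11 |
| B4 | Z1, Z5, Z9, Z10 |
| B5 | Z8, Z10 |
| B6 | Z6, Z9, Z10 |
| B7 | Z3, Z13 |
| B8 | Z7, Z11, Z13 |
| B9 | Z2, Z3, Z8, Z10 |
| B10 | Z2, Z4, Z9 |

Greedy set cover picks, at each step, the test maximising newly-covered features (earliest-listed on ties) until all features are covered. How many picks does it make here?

5

Greedy: pick B3 (covers 4 new) → pick B9 (covers 4 new) → pick B4 (covers 2 new) → pick B8 (covers 2 new) → pick B1 (covers 1 new). Total picks: 5.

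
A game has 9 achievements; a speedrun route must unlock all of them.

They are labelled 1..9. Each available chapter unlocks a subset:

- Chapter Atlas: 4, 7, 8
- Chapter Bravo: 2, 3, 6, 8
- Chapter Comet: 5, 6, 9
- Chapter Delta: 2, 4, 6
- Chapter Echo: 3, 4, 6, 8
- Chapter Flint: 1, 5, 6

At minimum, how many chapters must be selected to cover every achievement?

4

Take {Atlas, Bravo, Comet, Flint}. Their union is {1, 2, 3, 4, 5, 6, 7, 8, 9}, which is all 9 achievements.
No 3 of the 6 chapters cover everything (all 20 combinations miss at least one achievement), so 4 is optimal.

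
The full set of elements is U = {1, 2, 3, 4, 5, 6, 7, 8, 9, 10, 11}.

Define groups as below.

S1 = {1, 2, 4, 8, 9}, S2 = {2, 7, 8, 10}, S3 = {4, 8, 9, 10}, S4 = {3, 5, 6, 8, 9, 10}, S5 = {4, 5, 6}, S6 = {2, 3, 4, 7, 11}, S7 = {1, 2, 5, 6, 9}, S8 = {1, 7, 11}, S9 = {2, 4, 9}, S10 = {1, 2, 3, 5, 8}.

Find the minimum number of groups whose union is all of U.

3

S4 and S6 and S7 together: S4 ∪ S6 ∪ S7 = {1, 2, 3, 4, 5, 6, 7, 8, 9, 10, 11} — every element is covered.
No 2 of the 10 groups cover everything (all 45 combinations miss at least one element), so 3 is optimal.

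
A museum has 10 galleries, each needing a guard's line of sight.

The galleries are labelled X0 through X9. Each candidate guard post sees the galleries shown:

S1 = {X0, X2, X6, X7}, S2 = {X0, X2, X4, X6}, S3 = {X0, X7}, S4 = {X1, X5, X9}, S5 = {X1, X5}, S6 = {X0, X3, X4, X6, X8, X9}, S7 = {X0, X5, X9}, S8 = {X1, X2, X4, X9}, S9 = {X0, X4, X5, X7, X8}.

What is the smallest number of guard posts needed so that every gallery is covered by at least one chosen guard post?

3

Take {S1, S4, S6}. Their union is {X0, X1, X2, X3, X4, X5, X6, X7, X8, X9}, which is all 10 galleries.
Only S6 contains X3, so S6 is forced; the remaining 4 galleries need at least 2 more guard posts (each remaining guard post adds at most 2) — so at least 3 guard posts are needed, and 3 is optimal.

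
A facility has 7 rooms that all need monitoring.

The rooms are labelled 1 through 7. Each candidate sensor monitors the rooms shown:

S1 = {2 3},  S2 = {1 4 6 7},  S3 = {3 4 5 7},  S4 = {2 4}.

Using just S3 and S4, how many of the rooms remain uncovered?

Union of S3, S4 = {2, 3, 4, 5, 7}.
Not covered: 1, 6 — 2 rooms.

2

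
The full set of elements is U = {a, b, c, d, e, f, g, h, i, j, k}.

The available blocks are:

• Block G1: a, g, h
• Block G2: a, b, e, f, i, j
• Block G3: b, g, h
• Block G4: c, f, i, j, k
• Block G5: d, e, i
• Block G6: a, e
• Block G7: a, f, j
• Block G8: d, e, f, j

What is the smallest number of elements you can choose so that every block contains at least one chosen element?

3

The 3 elements {e, h, j} hit every block.
The blocks G3, G4, G6 are pairwise disjoint, so any hitting set needs a separate element for each — at least 3. Hence 3 is optimal.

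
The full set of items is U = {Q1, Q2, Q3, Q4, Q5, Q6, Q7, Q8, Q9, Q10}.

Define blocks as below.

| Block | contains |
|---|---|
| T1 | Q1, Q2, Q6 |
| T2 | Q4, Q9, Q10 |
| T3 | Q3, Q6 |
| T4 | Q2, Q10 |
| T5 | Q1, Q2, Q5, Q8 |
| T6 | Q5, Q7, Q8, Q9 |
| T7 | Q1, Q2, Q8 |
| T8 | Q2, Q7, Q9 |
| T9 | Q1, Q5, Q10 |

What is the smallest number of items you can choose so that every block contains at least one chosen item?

4

The 4 items {Q1, Q2, Q6, Q9} hit every block.
No choice of 3 items meets every block, so 4 is the minimum.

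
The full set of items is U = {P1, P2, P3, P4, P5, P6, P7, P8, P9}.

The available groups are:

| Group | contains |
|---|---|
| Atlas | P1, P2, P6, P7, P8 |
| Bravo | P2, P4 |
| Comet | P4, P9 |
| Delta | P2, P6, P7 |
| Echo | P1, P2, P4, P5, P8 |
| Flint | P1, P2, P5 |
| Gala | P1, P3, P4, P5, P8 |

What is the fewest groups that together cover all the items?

3

Atlas, Comet, and Gala cover everything between them: the union {P1, P2, P3, P4, P5, P6, P7, P8, P9} is all of U.
Only Gala contains P3, so Gala is forced; the remaining 4 items need at least 2 more groups (each remaining group adds at most 3) — so at least 3 groups are needed, and 3 is optimal.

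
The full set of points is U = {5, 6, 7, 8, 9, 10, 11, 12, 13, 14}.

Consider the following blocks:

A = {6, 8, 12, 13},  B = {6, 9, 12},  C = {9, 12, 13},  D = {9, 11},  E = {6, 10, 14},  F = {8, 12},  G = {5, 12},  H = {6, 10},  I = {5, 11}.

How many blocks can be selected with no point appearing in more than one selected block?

3

D, F, H are pairwise disjoint (D={9,11}; F={8,12}; H={6,10}).
Every remaining block overlaps one of these, and no 4 of the listed blocks are pairwise disjoint, so 3 is the maximum.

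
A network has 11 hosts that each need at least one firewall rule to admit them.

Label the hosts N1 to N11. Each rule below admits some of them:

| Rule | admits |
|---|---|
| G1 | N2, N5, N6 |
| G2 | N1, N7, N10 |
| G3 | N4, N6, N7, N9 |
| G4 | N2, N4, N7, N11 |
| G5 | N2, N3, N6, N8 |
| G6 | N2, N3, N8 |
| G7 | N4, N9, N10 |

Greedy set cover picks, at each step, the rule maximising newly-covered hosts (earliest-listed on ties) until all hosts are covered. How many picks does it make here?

5

Greedy: pick G3 (covers 4 new) → pick G5 (covers 3 new) → pick G2 (covers 2 new) → pick G1 (covers 1 new) → pick G4 (covers 1 new). Total picks: 5.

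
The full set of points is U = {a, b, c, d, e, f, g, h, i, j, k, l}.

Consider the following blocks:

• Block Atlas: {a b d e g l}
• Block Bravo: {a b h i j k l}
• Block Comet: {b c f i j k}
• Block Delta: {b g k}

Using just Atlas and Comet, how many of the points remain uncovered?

1

Union of Atlas, Comet = {a, b, c, d, e, f, g, i, j, k, l}.
Not covered: h — 1 point.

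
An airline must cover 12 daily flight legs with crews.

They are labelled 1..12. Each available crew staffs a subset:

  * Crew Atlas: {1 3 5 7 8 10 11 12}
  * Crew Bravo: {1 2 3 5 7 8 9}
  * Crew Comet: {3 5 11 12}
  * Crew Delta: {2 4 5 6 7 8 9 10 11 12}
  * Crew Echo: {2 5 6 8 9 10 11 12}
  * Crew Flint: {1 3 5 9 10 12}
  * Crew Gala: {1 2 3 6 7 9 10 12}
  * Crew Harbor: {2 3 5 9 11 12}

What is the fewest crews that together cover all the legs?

2

Atlas and Delta together: Atlas ∪ Delta = {1, 2, 3, 4, 5, 6, 7, 8, 9, 10, 11, 12} — every leg is covered.
No single crew has all 12 legs (the largest, Delta, has 10), so 2 is optimal.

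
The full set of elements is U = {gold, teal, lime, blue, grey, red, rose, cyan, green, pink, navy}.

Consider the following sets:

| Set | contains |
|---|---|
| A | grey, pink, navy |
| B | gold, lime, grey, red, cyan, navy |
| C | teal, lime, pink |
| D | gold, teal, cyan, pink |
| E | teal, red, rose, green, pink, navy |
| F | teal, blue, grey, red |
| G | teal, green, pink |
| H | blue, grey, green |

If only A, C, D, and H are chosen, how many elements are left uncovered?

Union of A, C, D, H = {gold, teal, lime, blue, grey, cyan, green, pink, navy}.
Not covered: red, rose — 2 elements.

2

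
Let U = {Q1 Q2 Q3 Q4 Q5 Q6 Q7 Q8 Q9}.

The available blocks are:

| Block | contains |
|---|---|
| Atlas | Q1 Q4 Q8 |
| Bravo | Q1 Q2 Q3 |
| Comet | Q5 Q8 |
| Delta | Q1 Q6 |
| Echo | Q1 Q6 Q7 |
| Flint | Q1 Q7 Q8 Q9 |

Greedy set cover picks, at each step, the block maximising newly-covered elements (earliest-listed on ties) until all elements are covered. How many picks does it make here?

5

Greedy: pick Flint (covers 4 new) → pick Bravo (covers 2 new) → pick Atlas (covers 1 new) → pick Comet (covers 1 new) → pick Delta (covers 1 new). Total picks: 5.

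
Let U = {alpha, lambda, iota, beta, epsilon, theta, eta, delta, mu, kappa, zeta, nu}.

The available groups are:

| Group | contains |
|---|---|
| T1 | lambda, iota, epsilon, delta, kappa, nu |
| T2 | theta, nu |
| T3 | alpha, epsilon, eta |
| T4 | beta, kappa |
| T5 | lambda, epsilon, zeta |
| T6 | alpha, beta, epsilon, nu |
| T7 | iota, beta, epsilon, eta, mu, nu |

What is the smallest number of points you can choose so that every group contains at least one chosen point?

3

H = {epsilon, theta, kappa} meets every group (each contains at least one member of H), and |H| = 3.
The groups T2, T4, T5 are pairwise disjoint, so any hitting set needs a separate point for each — at least 3. Hence 3 is optimal.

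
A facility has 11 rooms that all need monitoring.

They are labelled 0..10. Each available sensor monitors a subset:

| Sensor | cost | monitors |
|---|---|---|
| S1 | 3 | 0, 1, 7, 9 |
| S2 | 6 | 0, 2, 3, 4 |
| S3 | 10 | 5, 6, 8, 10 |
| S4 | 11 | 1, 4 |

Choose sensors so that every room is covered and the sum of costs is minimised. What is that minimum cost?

19

S1, S2, S3 together cover every room (S1 ∪ S2 ∪ S3 = {0, 1, 2, 3, 4, 5, 6, 7, 8, 9, 10}); total cost 3 + 6 + 10 = 19.
No covering selection has total cost below 19.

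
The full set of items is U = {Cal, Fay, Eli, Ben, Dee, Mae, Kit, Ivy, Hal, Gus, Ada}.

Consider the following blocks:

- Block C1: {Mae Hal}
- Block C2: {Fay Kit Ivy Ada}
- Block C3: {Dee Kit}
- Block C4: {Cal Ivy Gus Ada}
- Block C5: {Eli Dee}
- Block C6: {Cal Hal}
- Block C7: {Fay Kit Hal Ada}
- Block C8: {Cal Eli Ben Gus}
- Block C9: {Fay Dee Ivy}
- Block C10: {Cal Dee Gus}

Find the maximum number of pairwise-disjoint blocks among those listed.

3

C1, C3, C4 are pairwise disjoint (C1={Mae,Hal}; C3={Dee,Kit}; C4={Cal,Ivy,Gus,Ada}).
Every remaining block overlaps one of these, and no 4 of the listed blocks are pairwise disjoint, so 3 is the maximum.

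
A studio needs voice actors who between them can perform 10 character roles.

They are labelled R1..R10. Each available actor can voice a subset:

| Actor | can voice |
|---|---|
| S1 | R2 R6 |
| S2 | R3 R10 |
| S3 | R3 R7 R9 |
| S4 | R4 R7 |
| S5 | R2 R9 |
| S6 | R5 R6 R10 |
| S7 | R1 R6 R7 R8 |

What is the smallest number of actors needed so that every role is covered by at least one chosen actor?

5

S3 and S4 and S5 and S6 and S7 together: S3 ∪ S4 ∪ S5 ∪ S6 ∪ S7 = {R1, R2, R3, R4, R5, R6, R7, R8, R9, R10} — every role is covered.
No 4 of the 7 actors cover everything (all 35 combinations miss at least one role), so 5 is optimal.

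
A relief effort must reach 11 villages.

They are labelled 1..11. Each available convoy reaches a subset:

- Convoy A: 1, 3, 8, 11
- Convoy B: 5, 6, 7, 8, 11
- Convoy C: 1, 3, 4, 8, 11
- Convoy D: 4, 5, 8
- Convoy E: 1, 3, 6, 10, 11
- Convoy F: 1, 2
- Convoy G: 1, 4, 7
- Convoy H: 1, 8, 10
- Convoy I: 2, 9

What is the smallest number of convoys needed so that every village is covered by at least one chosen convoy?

4

Take {B, C, E, I}. Their union is {1, 2, 3, 4, 5, 6, 7, 8, 9, 10, 11}, which is all 11 villages.
No 3 of the 9 convoys cover everything (all 84 combinations miss at least one village), so 4 is optimal.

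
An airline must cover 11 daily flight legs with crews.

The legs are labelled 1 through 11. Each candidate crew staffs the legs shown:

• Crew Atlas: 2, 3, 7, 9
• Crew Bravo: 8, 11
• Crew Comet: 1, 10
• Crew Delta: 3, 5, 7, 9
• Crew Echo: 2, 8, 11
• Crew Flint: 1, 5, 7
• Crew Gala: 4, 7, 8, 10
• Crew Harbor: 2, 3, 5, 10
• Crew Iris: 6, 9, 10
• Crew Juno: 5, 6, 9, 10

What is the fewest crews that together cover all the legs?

5

Take {Atlas, Comet, Echo, Gala, Juno}. Their union is {1, 2, 3, 4, 5, 6, 7, 8, 9, 10, 11}, which is all 11 legs.
No 4 of the 10 crews cover everything (all 210 combinations miss at least one leg), so 5 is optimal.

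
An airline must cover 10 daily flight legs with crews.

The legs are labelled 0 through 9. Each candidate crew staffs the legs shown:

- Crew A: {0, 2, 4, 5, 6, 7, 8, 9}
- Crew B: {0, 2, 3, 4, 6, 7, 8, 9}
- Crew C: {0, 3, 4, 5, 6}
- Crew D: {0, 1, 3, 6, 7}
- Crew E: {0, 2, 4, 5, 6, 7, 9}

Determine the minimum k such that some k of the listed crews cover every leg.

Take {A, D}. Their union is {0, 1, 2, 3, 4, 5, 6, 7, 8, 9}, which is all 10 legs.
No single crew has all 10 legs (the largest, A, has 8), so 2 is optimal.

2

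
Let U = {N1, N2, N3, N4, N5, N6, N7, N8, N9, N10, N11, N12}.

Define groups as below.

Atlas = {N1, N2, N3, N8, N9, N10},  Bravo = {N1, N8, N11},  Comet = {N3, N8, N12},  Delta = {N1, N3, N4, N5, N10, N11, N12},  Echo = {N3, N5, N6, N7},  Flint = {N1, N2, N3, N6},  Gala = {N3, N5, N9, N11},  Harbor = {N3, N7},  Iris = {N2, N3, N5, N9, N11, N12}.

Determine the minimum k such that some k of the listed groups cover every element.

Atlas, Delta, and Echo cover everything between them: the union {N1, N2, N3, N4, N5, N6, N7, N8, N9, N10, N11, N12} is all of U.
Only Delta contains N4, so Delta is forced; the remaining 5 elements need at least 2 more groups (each remaining group adds at most 3) — so at least 3 groups are needed, and 3 is optimal.

3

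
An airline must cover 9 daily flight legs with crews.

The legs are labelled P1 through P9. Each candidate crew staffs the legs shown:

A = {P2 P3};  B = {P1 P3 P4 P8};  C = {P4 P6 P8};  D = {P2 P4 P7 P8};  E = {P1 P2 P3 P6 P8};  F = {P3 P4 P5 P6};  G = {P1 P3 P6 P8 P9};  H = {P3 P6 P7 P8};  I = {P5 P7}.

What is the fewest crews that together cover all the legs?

3

Take {D, F, G}. Their union is {P1, P2, P3, P4, P5, P6, P7, P8, P9}, which is all 9 legs.
Only G contains P9, so G is forced; the remaining 4 legs need at least 2 more crews (each remaining crew adds at most 3) — so at least 3 crews are needed, and 3 is optimal.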